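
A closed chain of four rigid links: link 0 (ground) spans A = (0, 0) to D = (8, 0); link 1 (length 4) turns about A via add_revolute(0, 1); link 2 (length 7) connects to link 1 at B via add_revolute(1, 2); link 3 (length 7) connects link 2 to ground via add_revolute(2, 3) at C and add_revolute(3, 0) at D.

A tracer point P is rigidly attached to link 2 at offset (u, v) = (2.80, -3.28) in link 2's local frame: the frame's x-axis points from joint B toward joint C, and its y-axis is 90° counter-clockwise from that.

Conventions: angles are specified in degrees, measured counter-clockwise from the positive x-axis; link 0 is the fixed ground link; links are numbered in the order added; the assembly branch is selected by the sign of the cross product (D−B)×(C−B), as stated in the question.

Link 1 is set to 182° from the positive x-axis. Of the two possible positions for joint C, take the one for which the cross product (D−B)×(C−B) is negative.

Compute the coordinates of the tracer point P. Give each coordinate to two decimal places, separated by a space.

A=(0,0), D=(8.00,0)
B = A + 4.00·(cos182°, sin182°) = (-3.9976, -0.1396)
|BD| = 11.9984
circle(B,7.00) ∩ circle(D,7.00): a=5.9992, h=3.6069
  candidates: C₊=(1.9593,3.5369) cross=43.277; C₋=(2.0432,-3.6765) cross=-43.277
  branch - wants cross < 0 → take C=(2.0432,-3.6765) (cross=-43.277)
ex = (C−B)/|BC| = (0.8630,-0.5053); ey = (0.5053,0.8630)
P = B + 2.80·ex + -3.28·ey = (-3.2385,-4.3849)

-3.24 -4.38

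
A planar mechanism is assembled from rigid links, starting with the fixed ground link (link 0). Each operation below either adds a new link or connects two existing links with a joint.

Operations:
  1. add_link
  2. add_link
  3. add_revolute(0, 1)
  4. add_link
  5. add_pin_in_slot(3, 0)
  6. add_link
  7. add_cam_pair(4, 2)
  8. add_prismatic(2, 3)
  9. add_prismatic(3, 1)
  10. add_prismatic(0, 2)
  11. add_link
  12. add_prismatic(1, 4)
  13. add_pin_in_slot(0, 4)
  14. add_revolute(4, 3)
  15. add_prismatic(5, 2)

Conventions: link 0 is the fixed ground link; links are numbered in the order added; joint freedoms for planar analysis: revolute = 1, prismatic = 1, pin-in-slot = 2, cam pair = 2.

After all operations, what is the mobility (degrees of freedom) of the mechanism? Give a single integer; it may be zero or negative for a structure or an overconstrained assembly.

L=1 J1=0 J2=0
add link → L=2 J1=0 J2=0
add link → L=3 J1=0 J2=0
R@0,1 dof=1 J1 → L=3 J1=1 J2=0
add link → L=4 J1=1 J2=0
PS@3,0 dof=2 J2 → L=4 J1=1 J2=1
add link → L=5 J1=1 J2=1
C@4,2 dof=2 J2 → L=5 J1=1 J2=2
P@2,3 dof=1 J1 → L=5 J1=2 J2=2
P@3,1 dof=1 J1 → L=5 J1=3 J2=2
P@0,2 dof=1 J1 → L=5 J1=4 J2=2
add link → L=6 J1=4 J2=2
P@1,4 dof=1 J1 → L=6 J1=5 J2=2
PS@0,4 dof=2 J2 → L=6 J1=5 J2=3
R@4,3 dof=1 J1 → L=6 J1=6 J2=3
P@5,2 dof=1 J1 → L=6 J1=7 J2=3
M=3(L−1)−2J1−J2=3·5−2·7−3=-2

M = -2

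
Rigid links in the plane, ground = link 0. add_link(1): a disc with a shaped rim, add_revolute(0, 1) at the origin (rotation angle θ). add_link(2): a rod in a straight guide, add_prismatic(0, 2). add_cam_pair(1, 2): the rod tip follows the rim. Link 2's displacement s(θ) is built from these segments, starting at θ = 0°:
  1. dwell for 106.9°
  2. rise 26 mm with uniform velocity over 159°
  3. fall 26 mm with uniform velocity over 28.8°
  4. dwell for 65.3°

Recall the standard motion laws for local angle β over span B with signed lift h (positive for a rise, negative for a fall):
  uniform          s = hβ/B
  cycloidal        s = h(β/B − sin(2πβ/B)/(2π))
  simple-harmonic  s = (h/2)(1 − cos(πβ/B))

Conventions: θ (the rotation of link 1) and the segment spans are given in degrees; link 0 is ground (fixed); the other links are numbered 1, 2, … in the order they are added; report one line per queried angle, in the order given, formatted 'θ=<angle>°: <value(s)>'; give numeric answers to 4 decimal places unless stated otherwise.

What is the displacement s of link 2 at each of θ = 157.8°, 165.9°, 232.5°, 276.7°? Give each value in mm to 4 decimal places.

segment 1 (0° to 106.9°, dwell): s unchanged at 0.0000
θ = 157.8° falls in segment 2 (106.9° to 265.9°, uniform, h = 26): β = 157.8 − 106.9 = 50.9°, B = 159°; Δs = 26·50.9/159 = 8.3233; s = 0.0000 + 8.3233 = 8.3233
θ = 165.9° falls in segment 2 (106.9° to 265.9°, uniform, h = 26): β = 165.9 − 106.9 = 59°, B = 159°; Δs = 26·59/159 = 9.6478; s = 0.0000 + 9.6478 = 9.6478
θ = 232.5° falls in segment 2 (106.9° to 265.9°, uniform, h = 26): β = 232.5 − 106.9 = 125.6°, B = 159°; Δs = 26·125.6/159 = 20.5384; s = 0.0000 + 20.5384 = 20.5384
segment 2 (106.9° to 265.9°, uniform, h = 26) is passed completely: s = 0.0000 + (26) = 26.0000
θ = 276.7° falls in segment 3 (265.9° to 294.7°, uniform, h = -26): β = 276.7 − 265.9 = 10.8°, B = 28.8°; Δs = -26·10.8/28.8 = -9.7500; s = 26.0000 − 9.7500 = 16.2500

θ=157.8°: 8.3233
θ=165.9°: 9.6478
θ=232.5°: 20.5384
θ=276.7°: 16.2500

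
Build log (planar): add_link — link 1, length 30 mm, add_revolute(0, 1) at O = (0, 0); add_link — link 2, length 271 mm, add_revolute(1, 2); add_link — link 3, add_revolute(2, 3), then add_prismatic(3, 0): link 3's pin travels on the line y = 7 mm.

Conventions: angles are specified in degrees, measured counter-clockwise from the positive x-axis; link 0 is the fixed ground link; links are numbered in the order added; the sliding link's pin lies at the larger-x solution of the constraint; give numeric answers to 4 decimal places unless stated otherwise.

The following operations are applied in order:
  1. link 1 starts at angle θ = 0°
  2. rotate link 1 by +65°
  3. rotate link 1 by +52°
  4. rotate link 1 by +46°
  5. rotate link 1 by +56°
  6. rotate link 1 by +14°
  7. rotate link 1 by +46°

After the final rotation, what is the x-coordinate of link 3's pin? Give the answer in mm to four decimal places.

geometry: r = 30 mm, L = 271 mm, e = 7 mm; θ starts at 0°
rotate link 1 by +65°: θ ← 0° +65° = 65°
rotate link 1 by +52°: θ ← 65° +52° = 117°
rotate link 1 by +46°: θ ← 117° +46° = 163°
rotate link 1 by +56°: θ ← 163° +56° = 219°
rotate link 1 by +14°: θ ← 219° +14° = 233°
rotate link 1 by +46°: θ ← 233° +46° = 279°
crank pin P = (r cos θ, r sin θ) = (4.693034, -29.630650)
h = r sin θ − e = -29.630650 − 7 = -36.630650
x = r cos θ + √(L² − h²) = 4.693034 + 268.512934 = 273.205967

273.2060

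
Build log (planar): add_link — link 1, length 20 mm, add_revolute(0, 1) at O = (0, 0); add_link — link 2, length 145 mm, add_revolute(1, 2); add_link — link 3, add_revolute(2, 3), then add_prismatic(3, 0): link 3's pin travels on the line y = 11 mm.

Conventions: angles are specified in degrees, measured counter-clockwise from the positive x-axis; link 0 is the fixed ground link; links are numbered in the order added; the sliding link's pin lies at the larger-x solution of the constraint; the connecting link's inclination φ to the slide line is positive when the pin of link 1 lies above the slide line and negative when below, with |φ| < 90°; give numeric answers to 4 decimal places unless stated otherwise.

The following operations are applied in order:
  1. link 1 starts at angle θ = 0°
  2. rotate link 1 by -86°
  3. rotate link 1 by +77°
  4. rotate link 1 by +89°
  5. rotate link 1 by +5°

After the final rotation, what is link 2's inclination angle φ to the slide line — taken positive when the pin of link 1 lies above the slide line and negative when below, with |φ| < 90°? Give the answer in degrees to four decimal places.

geometry: r = 20 mm, L = 145 mm, e = 11 mm; θ starts at 0°
rotate link 1 by -86°: θ ← 0° -86° = -86°
rotate link 1 by +77°: θ ← -86° +77° = -9°
rotate link 1 by +89°: θ ← -9° +89° = 80°
rotate link 1 by +5°: θ ← 80° +5° = 85°
h = r sin θ − e = 19.923894 − 11 = 8.923894
sin φ = h / L = 8.923894 / 145 = 0.06154410
φ = arcsin(0.06154410) = 3.528447°

3.5284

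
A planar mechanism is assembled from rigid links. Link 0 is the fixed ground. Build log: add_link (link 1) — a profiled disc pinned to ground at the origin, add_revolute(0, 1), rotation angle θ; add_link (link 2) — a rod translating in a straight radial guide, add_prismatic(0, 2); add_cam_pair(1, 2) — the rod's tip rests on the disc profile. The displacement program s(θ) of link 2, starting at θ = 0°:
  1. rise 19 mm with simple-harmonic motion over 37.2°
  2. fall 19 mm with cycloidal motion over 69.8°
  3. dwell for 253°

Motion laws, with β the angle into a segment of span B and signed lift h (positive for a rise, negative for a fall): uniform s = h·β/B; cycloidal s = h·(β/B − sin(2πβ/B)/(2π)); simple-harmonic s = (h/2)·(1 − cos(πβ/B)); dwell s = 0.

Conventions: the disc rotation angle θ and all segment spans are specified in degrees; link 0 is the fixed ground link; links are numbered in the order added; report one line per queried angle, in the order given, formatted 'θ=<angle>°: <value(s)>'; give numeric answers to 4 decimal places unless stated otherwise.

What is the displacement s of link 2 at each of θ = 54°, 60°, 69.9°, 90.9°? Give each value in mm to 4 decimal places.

seg 1 [0°–37.2°] simple-harmonic, h=19: full span → s += 19 → s = 19.0000
seg 2 [37.2°–107°] cycloidal, h=-19: θ=54° here. β=16.8, B=69.8. -19·(0.2407 − sin(2π·0.2407)/(2π)) = -1.5543 → s = 17.4457
seg 2 [37.2°–107°] cycloidal, h=-19: θ=60° here. β=22.8, B=69.8. -19·(0.3266 − sin(2π·0.3266)/(2π)) = -3.5263 → s = 15.4737
seg 2 [37.2°–107°] cycloidal, h=-19: θ=69.9° here. β=32.7, B=69.8. -19·(0.4685 − sin(2π·0.4685)/(2π)) = -8.3062 → s = 10.6938
seg 2 [37.2°–107°] cycloidal, h=-19: θ=90.9° here. β=53.7, B=69.8. -19·(0.7693 − sin(2π·0.7693)/(2π)) = -17.6191 → s = 1.3809

θ=54°: 17.4457
θ=60°: 15.4737
θ=69.9°: 10.6938
θ=90.9°: 1.3809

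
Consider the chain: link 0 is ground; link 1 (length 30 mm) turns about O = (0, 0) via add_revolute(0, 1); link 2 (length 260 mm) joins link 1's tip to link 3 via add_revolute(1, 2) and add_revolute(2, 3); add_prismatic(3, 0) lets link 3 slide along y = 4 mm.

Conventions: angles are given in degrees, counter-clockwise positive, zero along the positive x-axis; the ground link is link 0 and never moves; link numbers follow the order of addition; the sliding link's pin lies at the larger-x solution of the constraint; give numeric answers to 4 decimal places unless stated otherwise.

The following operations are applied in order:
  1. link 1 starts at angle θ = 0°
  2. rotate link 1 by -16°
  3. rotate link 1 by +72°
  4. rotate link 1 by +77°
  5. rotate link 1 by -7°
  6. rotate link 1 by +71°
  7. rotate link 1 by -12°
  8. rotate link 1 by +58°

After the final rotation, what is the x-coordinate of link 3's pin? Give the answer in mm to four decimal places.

geometry: r = 30 mm, L = 260 mm, e = 4 mm; θ starts at 0°
rotate link 1 by -16°: θ ← 0° -16° = -16°
rotate link 1 by +72°: θ ← -16° +72° = 56°
rotate link 1 by +77°: θ ← 56° +77° = 133°
rotate link 1 by -7°: θ ← 133° -7° = 126°
rotate link 1 by +71°: θ ← 126° +71° = 197°
rotate link 1 by -12°: θ ← 197° -12° = 185°
rotate link 1 by +58°: θ ← 185° +58° = 243°
crank pin P = (r cos θ, r sin θ) = (-13.619715, -26.730196)
h = r sin θ − e = -26.730196 − 4 = -30.730196
x = r cos θ + √(L² − h²) = -13.619715 + 258.177565 = 244.557850

244.5579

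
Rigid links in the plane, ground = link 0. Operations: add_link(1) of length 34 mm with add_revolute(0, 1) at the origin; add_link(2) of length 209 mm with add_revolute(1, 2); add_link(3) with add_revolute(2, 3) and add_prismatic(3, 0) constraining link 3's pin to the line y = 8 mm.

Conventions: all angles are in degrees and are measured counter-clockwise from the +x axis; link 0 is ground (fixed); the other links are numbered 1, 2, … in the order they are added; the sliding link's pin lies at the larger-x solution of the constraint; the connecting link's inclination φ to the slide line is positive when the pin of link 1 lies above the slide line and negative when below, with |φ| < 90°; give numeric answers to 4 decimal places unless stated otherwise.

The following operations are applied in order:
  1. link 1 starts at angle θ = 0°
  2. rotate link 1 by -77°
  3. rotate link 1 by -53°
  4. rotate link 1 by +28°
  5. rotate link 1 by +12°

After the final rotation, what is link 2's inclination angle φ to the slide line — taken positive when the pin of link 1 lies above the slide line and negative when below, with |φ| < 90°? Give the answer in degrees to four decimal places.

geometry: r = 34 mm, L = 209 mm, e = 8 mm; θ starts at 0°
rotate link 1 by -77°: θ ← 0° -77° = -77°
rotate link 1 by -53°: θ ← -77° -53° = -130°
rotate link 1 by +28°: θ ← -130° +28° = -102°
rotate link 1 by +12°: θ ← -102° +12° = -90°
h = r sin θ − e = -34.000000 − 8 = -42.000000
sin φ = h / L = -42.000000 / 209 = -0.20095694
φ = arcsin(-0.20095694) = -11.592924°

-11.5929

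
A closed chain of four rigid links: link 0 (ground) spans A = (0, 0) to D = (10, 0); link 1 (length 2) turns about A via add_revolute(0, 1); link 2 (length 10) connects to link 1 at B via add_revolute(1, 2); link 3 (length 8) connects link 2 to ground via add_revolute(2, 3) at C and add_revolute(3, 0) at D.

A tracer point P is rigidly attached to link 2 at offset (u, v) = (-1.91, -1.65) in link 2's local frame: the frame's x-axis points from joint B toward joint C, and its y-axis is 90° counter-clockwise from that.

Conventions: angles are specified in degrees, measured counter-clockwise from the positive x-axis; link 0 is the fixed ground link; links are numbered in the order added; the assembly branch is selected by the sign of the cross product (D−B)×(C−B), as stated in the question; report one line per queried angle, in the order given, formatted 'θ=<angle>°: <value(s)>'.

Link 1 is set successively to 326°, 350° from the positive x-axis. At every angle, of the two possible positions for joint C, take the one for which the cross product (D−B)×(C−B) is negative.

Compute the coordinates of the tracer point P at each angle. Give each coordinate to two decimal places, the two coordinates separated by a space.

A=(0,0), D=(10.00,0)
θ=326°: B = A + 2.00·(cos326°, sin326°) = (1.6581, -1.1184)
θ=326°: |BD| = 8.4166
θ=326°: circle(B,10.00) ∩ circle(D,8.00): a=6.3469, h=7.7277
θ=326°:   candidates: C₊=(6.9219,7.3841) cross=65.040; C₋=(8.9756,-7.9341) cross=-65.040
θ=326°:   branch - wants cross < 0 → take C=(8.9756,-7.9341) (cross=-65.040)
θ=326°: ex = (C−B)/|BC| = (0.7317,-0.6816); ey = (0.6816,0.7317)
θ=326°: P = B + -1.91·ex + -1.65·ey = (-0.8642,-1.0240)
θ=350°: B = A + 2.00·(cos350°, sin350°) = (1.9696, -0.3473)
θ=350°: |BD| = 8.0379
θ=350°: circle(B,10.00) ∩ circle(D,8.00): a=6.2583, h=7.7996
θ=350°:   candidates: C₊=(7.8851,7.7154) cross=62.692; C₋=(8.5591,-7.8692) cross=-62.692
θ=350°:   branch - wants cross < 0 → take C=(8.5591,-7.8692) (cross=-62.692)
θ=350°: ex = (C−B)/|BC| = (0.6589,-0.7522); ey = (0.7522,0.6589)
θ=350°: P = B + -1.91·ex + -1.65·ey = (-0.5301,0.0021)

θ=326°: -0.86 -1.02
θ=350°: -0.53 0.00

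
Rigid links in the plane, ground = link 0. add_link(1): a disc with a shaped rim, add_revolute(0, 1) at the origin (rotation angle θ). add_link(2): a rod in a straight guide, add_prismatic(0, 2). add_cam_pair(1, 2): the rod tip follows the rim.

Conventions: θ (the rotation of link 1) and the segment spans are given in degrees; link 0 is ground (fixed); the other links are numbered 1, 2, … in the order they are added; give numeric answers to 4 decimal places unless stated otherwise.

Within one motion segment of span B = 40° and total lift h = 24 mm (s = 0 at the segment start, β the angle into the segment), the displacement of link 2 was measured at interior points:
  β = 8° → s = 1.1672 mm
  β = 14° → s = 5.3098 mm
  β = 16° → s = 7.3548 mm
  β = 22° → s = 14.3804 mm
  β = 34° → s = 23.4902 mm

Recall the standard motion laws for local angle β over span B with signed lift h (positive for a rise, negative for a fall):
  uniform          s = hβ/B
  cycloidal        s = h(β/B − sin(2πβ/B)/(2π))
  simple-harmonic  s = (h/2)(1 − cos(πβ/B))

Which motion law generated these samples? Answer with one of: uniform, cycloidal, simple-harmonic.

candidates at β/B = r: uniform s = h·r (linear in β); cycloidal s = h·(r − sin(2πr)/(2π)); simple-harmonic s = (h/2)(1 − cos(πr))
β=8°: printed 1.1672 | uniform 4.8000, cycloidal 1.1672, simple-harmonic 2.2918
β=14°: printed 5.3098 | uniform 8.4000, cycloidal 5.3098, simple-harmonic 6.5521
β=16°: printed 7.3548 | uniform 9.6000, cycloidal 7.3548, simple-harmonic 8.2918
β=22°: printed 14.3804 | uniform 13.2000, cycloidal 14.3804, simple-harmonic 13.8772
β=34°: printed 23.4902 | uniform 20.4000, cycloidal 23.4902, simple-harmonic 22.6921
only one law matches every sample → cycloidal

cycloidal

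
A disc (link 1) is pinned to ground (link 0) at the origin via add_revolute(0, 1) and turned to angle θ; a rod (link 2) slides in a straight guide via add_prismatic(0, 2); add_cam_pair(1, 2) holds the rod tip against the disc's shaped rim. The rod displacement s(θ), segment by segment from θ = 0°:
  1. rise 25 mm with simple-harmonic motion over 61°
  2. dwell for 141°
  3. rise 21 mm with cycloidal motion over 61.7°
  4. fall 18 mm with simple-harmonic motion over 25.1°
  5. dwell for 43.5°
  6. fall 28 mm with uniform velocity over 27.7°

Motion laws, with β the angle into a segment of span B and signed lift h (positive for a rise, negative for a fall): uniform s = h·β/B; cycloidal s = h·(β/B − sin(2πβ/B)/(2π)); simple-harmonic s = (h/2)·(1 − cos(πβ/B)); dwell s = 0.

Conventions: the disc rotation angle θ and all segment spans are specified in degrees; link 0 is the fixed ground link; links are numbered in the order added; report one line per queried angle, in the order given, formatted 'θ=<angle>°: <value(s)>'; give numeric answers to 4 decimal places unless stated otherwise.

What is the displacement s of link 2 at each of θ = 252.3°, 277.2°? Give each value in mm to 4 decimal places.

segment 1 (0° to 61°, simple-harmonic, h = 25) is passed completely: s = 0.0000 + (25) = 25.0000
segment 2 (61° to 202°, dwell): s unchanged at 25.0000
θ = 252.3° falls in segment 3 (202° to 263.7°, cycloidal, h = 21): β = 252.3 − 202 = 50.3°, B = 61.7°; Δs = 21·(0.8152 − sin(2π·0.8152)/(2π)) = 20.1853; s = 25.0000 + 20.1853 = 45.1853
segment 3 (202° to 263.7°, cycloidal, h = 21) is passed completely: s = 25.0000 + (21) = 46.0000
θ = 277.2° falls in segment 4 (263.7° to 288.8°, simple-harmonic, h = -18): β = 277.2 − 263.7 = 13.5°, B = 25.1°; Δs = -18/2·(1 − cos(π·0.5378)) = -10.0676; s = 46.0000 − 10.0676 = 35.9324

θ=252.3°: 45.1853
θ=277.2°: 35.9324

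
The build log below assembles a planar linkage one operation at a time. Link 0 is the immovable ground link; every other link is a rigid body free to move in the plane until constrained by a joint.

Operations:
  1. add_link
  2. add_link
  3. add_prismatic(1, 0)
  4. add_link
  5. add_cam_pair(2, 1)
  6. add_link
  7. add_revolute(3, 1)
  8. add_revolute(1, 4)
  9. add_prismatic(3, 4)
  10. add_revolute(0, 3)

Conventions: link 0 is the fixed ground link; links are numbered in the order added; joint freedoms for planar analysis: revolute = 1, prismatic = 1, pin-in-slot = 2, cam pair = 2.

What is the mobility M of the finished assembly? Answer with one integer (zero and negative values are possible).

link 0 = ground. State L|J1|J2 = 1|0|0
+link1  2|0|0
+link2  3|0|0
P(1,0) f=1→J1  3|1|0
+link3  4|1|0
C(2,1) f=2→J2  4|1|1
+link4  5|1|1
R(3,1) f=1→J1  5|2|1
R(1,4) f=1→J1  5|3|1
P(3,4) f=1→J1  5|4|1
R(0,3) f=1→J1  5|5|1
M = 3(5−1)−2·5−1 = 12−10−1 = 1

M = 1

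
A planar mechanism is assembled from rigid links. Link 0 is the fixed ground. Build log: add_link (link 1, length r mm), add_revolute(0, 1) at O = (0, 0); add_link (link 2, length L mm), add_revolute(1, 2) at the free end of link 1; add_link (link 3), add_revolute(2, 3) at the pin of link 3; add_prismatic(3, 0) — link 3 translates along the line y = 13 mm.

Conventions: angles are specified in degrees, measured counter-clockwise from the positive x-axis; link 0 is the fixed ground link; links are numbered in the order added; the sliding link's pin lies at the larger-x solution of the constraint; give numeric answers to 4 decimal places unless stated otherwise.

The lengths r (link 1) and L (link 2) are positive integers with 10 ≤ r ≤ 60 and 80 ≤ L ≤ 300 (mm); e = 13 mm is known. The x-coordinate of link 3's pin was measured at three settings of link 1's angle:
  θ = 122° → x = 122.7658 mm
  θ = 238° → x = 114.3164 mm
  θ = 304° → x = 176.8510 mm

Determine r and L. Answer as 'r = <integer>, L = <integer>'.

constraint per measurement: (x − r cos θ)² + (r sin θ − e)² = L²
subtracting the θ₁ and θ₂ equations cancels the r² and L² terms:
r = (x₁² − x₂²) / (2[(x₁cos θ₁ + e sin θ₁) − (x₂cos θ₂ + e sin θ₂)]) = 57.0006 → r = 57
L² = (x₁ − r cos θ₁)² + (r sin θ₁ − e)² = 24649.0141 → L = 157.0000 → L = 157
check at θ₃=304°: x = 176.8510 (printed 176.8510) ✓

r = 57, L = 157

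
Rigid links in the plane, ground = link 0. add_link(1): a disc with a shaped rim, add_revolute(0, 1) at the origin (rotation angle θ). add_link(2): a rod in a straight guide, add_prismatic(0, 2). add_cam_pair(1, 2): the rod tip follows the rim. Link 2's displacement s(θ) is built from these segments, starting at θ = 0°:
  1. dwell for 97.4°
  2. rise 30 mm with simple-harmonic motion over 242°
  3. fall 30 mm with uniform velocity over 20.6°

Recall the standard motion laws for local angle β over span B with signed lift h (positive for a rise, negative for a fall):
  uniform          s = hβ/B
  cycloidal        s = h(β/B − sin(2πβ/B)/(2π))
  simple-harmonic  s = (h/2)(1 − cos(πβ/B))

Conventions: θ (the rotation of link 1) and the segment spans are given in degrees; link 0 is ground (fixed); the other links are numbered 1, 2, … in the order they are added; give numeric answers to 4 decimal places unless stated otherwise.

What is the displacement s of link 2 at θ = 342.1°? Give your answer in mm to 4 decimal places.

segment 1 (0° to 97.4°, dwell): s unchanged at 0.0000
segment 2 (97.4° to 339.4°, simple-harmonic, h = 30) is passed completely: s = 0.0000 + (30) = 30.0000
θ = 342.1° falls in segment 3 (339.4° to 360°, uniform, h = -30): β = 342.1 − 339.4 = 2.7°, B = 20.6°; Δs = -30·2.7/20.6 = -3.9320; s = 30.0000 − 3.9320 = 26.0680

26.0680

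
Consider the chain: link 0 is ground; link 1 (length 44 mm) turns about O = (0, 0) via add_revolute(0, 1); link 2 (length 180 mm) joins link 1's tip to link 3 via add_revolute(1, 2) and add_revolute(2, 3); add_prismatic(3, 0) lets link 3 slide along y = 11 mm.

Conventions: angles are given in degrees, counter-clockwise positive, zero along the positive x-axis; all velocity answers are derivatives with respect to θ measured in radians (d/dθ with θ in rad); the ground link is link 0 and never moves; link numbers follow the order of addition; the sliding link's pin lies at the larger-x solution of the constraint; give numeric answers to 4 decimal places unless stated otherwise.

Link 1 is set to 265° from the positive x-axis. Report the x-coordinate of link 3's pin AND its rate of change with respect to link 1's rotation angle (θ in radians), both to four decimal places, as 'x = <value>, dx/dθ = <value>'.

geometry: r = 44 mm, L = 180 mm, e = 11 mm
crank pin P = (r cos θ, r sin θ) = (-3.834853, -43.832567)
h = r sin θ − e = -43.832567 − 11 = -54.832567
x = r cos θ + √(L² − h²) = -3.834853 + 171.445005 = 167.610152
dx/dθ = −r sin θ − h·r cos θ/√(L² − h²) (θ in radians; h = -54.832567) = 42.606081

x = 167.6102, dx/dθ = 42.6061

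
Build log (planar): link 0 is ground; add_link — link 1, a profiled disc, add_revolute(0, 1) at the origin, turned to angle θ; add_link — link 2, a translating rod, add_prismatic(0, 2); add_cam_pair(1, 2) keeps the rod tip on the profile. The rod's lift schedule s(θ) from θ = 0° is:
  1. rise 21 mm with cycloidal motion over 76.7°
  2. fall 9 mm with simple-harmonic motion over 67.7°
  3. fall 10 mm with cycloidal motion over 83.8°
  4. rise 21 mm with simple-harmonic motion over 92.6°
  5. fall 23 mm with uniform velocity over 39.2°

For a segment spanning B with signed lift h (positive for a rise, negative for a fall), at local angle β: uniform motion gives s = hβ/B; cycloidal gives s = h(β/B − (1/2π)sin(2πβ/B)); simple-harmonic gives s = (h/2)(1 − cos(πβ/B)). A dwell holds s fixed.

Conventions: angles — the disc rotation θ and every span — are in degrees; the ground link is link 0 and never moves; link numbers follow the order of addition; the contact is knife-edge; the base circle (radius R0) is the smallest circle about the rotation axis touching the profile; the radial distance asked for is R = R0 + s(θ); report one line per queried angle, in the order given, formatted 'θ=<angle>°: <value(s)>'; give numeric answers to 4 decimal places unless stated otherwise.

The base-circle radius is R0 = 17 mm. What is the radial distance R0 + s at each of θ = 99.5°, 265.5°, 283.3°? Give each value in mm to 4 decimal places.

seg 1 [0°–76.7°] cycloidal, h=21: full span → s += 21 → s = 21.0000
seg 2 [76.7°–144.4°] simple-harmonic, h=-9: θ=99.5° here. β=22.8, B=67.7. -9/2·(1 − cos(π·0.3368)) = -2.2923 → s = 18.7077
seg 2 [76.7°–144.4°] simple-harmonic, h=-9: full span → s += -9 → s = 12.0000
seg 3 [144.4°–228.2°] cycloidal, h=-10: full span → s += -10 → s = 2.0000
seg 4 [228.2°–320.8°] simple-harmonic, h=21: θ=265.5° here. β=37.3, B=92.6. 21/2·(1 − cos(π·0.4028)) = 7.3435 → s = 9.3435
seg 4 [228.2°–320.8°] simple-harmonic, h=21: θ=283.3° here. β=55.1, B=92.6. 21/2·(1 − cos(π·0.5950)) = 13.5884 → s = 15.5884
θ=99.5°: R = R0 + s = 17 + 18.7077 = 35.7077
θ=265.5°: R = R0 + s = 17 + 9.3435 = 26.3435
θ=283.3°: R = R0 + s = 17 + 15.5884 = 32.5884

θ=99.5°: 35.7077
θ=265.5°: 26.3435
θ=283.3°: 32.5884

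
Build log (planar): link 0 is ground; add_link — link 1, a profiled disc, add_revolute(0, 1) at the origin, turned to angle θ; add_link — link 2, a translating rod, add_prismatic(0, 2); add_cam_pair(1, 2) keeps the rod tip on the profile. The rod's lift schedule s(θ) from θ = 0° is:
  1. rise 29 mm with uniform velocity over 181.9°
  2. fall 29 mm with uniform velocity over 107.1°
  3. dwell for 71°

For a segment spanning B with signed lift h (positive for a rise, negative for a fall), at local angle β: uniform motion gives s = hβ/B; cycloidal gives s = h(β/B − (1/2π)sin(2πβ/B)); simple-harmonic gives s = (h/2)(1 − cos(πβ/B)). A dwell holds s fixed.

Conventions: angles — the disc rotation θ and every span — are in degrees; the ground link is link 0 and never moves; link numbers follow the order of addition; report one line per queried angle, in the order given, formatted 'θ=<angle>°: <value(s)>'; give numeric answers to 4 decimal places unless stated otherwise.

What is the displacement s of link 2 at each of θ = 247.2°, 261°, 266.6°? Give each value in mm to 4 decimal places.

seg 1 [0°–181.9°] uniform, h=29: full span → s += 29 → s = 29.0000
seg 2 [181.9°–289°] uniform, h=-29: θ=247.2° here. β=65.3, B=107.1. -29·65.3/107.1 = -17.6816 → s = 11.3184
seg 2 [181.9°–289°] uniform, h=-29: θ=261° here. β=79.1, B=107.1. -29·79.1/107.1 = -21.4183 → s = 7.5817
seg 2 [181.9°–289°] uniform, h=-29: θ=266.6° here. β=84.7, B=107.1. -29·84.7/107.1 = -22.9346 → s = 6.0654

θ=247.2°: 11.3184
θ=261°: 7.5817
θ=266.6°: 6.0654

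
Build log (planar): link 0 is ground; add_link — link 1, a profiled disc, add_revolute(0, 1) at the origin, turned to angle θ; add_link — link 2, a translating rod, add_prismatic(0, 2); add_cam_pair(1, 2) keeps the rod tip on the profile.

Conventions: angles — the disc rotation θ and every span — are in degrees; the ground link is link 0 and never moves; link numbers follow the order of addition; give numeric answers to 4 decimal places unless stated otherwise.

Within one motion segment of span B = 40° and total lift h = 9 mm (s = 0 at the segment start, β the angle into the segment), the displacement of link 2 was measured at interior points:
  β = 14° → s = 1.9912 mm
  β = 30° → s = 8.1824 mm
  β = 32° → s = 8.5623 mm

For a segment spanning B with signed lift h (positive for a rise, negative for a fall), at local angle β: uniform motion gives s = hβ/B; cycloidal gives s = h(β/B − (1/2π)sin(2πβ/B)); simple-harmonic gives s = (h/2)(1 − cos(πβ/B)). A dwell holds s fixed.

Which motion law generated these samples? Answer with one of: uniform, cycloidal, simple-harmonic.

candidates at β/B = r: uniform s = h·r (linear in β); cycloidal s = h·(r − sin(2πr)/(2π)); simple-harmonic s = (h/2)(1 − cos(πr))
β=14°: printed 1.9912 | uniform 3.1500, cycloidal 1.9912, simple-harmonic 2.4570
β=30°: printed 8.1824 | uniform 6.7500, cycloidal 8.1824, simple-harmonic 7.6820
β=32°: printed 8.5623 | uniform 7.2000, cycloidal 8.5623, simple-harmonic 8.1406
only one law matches every sample → cycloidal

cycloidal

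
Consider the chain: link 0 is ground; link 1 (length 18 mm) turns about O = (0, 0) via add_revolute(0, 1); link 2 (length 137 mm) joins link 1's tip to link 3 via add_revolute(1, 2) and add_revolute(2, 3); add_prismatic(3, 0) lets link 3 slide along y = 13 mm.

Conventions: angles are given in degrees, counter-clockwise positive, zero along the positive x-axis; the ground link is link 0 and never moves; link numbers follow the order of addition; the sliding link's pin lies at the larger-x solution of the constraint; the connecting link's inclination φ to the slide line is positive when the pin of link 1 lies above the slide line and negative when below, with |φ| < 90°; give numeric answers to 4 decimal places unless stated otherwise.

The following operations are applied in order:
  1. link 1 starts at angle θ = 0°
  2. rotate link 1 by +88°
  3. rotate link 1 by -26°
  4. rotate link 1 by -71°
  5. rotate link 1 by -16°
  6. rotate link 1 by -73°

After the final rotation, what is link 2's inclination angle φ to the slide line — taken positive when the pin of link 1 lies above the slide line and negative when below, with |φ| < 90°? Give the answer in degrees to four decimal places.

geometry: r = 18 mm, L = 137 mm, e = 13 mm; θ starts at 0°
rotate link 1 by +88°: θ ← 0° +88° = 88°
rotate link 1 by -26°: θ ← 88° -26° = 62°
rotate link 1 by -71°: θ ← 62° -71° = -9°
rotate link 1 by -16°: θ ← -9° -16° = -25°
rotate link 1 by -73°: θ ← -25° -73° = -98°
h = r sin θ − e = -17.824825 − 13 = -30.824825
sin φ = h / L = -30.824825 / 137 = -0.22499872
φ = arcsin(-0.22499872) = -13.002803°

-13.0028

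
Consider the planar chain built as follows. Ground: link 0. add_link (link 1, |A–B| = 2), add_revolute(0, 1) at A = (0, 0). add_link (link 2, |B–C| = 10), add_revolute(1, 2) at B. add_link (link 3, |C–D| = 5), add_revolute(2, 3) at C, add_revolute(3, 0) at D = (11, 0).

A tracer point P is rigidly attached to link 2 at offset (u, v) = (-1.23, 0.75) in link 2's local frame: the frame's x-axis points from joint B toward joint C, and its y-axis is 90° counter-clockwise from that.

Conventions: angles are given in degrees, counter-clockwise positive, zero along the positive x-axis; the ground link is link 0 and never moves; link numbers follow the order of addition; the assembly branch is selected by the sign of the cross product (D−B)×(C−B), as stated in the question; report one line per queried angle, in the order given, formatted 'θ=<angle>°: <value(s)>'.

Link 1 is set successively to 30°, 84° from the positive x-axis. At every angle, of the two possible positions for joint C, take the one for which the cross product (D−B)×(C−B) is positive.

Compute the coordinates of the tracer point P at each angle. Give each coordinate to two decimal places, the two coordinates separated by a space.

A=(0,0), D=(11.00,0)
θ=30°: B = A + 2.00·(cos30°, sin30°) = (1.7321, 1.0000)
θ=30°: |BD| = 9.3217
θ=30°: circle(B,10.00) ∩ circle(D,5.00): a=8.6837, h=4.9591
θ=30°:   candidates: C₊=(10.8977,4.9990) cross=46.228; C₋=(9.8337,-4.8621) cross=-46.228
θ=30°:   branch + wants cross > 0 → take C=(10.8977,4.9990) (cross=46.228)
θ=30°: ex = (C−B)/|BC| = (0.9166,0.3999); ey = (-0.3999,0.9166)
θ=30°: P = B + -1.23·ex + 0.75·ey = (0.3048,1.1955)
θ=84°: B = A + 2.00·(cos84°, sin84°) = (0.2091, 1.9890)
θ=84°: |BD| = 10.9727
θ=84°: circle(B,10.00) ∩ circle(D,5.00): a=8.9039, h=4.5519
θ=84°:   candidates: C₊=(9.7906,4.8515) cross=49.947; C₋=(8.1403,-4.1015) cross=-49.947
θ=84°:   branch + wants cross > 0 → take C=(9.7906,4.8515) (cross=49.947)
θ=84°: ex = (C−B)/|BC| = (0.9582,0.2862); ey = (-0.2862,0.9582)
θ=84°: P = B + -1.23·ex + 0.75·ey = (-1.1842,2.3556)

θ=30°: 0.30 1.20
θ=84°: -1.18 2.36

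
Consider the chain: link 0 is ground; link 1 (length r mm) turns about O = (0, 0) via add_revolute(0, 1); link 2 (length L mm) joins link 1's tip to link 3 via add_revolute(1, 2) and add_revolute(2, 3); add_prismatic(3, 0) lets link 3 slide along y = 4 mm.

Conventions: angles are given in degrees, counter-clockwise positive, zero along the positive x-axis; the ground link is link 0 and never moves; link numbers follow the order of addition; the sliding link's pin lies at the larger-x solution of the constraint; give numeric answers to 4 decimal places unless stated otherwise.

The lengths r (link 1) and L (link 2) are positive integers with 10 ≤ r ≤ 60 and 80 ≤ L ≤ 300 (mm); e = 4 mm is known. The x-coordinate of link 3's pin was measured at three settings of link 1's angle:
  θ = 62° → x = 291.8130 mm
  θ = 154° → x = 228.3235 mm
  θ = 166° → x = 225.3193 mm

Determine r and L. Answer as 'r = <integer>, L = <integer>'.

constraint per measurement: (x − r cos θ)² + (r sin θ − e)² = L²
subtracting the θ₁ and θ₂ equations cancels the r² and L² terms:
r = (x₁² − x₂²) / (2[(x₁cos θ₁ + e sin θ₁) − (x₂cos θ₂ + e sin θ₂)]) = 48.0000 → r = 48
L² = (x₁ − r cos θ₁)² + (r sin θ₁ − e)² = 73983.9762 → L = 272.0000 → L = 272
check at θ₃=166°: x = 225.3193 (printed 225.3193) ✓

r = 48, L = 272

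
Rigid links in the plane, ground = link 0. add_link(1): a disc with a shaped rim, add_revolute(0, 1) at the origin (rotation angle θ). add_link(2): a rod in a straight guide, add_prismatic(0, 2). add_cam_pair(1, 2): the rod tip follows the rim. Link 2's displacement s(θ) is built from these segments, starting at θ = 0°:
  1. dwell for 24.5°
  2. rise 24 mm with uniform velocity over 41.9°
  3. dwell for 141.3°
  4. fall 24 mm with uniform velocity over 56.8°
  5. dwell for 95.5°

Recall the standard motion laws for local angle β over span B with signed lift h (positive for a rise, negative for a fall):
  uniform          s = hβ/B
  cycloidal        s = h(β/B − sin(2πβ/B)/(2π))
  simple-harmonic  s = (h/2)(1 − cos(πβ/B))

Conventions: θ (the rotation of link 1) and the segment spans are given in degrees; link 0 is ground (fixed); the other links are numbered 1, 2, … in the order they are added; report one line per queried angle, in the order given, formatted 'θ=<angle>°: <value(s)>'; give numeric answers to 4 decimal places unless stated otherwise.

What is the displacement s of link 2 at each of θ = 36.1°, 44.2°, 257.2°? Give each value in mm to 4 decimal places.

segment 1 (0° to 24.5°, dwell): s unchanged at 0.0000
θ = 36.1° falls in segment 2 (24.5° to 66.4°, uniform, h = 24): β = 36.1 − 24.5 = 11.6°, B = 41.9°; Δs = 24·11.6/41.9 = 6.6444; s = 0.0000 + 6.6444 = 6.6444
θ = 44.2° falls in segment 2 (24.5° to 66.4°, uniform, h = 24): β = 44.2 − 24.5 = 19.7°, B = 41.9°; Δs = 24·19.7/41.9 = 11.2840; s = 0.0000 + 11.2840 = 11.2840
segment 2 (24.5° to 66.4°, uniform, h = 24) is passed completely: s = 0.0000 + (24) = 24.0000
segment 3 (66.4° to 207.7°, dwell): s unchanged at 24.0000
θ = 257.2° falls in segment 4 (207.7° to 264.5°, uniform, h = -24): β = 257.2 − 207.7 = 49.5°, B = 56.8°; Δs = -24·49.5/56.8 = -20.9155; s = 24.0000 − 20.9155 = 3.0845

θ=36.1°: 6.6444
θ=44.2°: 11.2840
θ=257.2°: 3.0845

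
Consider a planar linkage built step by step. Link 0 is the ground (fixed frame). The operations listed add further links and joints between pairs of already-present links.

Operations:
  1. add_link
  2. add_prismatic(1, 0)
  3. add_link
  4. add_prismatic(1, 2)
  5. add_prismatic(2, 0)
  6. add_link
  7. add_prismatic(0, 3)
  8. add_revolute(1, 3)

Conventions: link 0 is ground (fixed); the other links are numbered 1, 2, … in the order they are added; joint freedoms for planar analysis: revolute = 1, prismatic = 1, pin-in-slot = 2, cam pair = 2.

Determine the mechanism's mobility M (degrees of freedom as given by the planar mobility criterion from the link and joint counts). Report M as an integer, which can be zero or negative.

ground; <1,0,0>
#1 <2,0,0>
P:1↔0 J1 <2,1,0>
#2 <3,1,0>
P:1↔2 J1 <3,2,0>
P:2↔0 J1 <3,3,0>
#3 <4,3,0>
P:0↔3 J1 <4,4,0>
R:1↔3 J1 <4,5,0>
3×3 − 2×5 − 1×0 = -1

M = -1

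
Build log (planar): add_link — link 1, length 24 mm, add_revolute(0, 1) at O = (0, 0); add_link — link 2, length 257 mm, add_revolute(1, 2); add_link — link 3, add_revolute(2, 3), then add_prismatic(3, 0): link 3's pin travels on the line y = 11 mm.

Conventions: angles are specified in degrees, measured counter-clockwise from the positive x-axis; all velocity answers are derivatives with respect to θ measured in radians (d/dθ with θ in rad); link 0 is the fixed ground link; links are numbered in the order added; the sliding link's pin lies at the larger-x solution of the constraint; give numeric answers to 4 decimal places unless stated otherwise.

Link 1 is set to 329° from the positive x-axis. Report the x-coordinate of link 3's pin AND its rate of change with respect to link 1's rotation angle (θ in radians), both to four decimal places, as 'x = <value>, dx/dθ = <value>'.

geometry: r = 24 mm, L = 257 mm, e = 11 mm
crank pin P = (r cos θ, r sin θ) = (20.572015, -12.360914)
h = r sin θ − e = -12.360914 − 11 = -23.360914
x = r cos θ + √(L² − h²) = 20.572015 + 255.936062 = 276.508077
dx/dθ = −r sin θ − h·r cos θ/√(L² − h²) (θ in radians; h = -23.360914) = 14.238653

x = 276.5081, dx/dθ = 14.2387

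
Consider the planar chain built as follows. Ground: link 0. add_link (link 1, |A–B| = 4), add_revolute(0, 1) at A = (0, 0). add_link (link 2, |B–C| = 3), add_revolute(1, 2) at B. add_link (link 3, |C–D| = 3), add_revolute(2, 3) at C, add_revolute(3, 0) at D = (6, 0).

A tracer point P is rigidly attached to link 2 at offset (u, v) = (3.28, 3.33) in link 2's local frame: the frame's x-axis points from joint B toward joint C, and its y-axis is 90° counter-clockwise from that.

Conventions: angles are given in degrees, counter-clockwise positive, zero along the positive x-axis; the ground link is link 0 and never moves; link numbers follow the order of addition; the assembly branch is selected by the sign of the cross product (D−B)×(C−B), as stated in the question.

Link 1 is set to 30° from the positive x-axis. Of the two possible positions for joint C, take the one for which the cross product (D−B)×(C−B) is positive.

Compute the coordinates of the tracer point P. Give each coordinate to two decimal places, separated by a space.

A=(0,0), D=(6.00,0)
B = A + 4.00·(cos30°, sin30°) = (3.4641, 2.0000)
|BD| = 3.2297
circle(B,3.00) ∩ circle(D,3.00): a=1.6148, h=2.5283
  candidates: C₊=(6.2977,2.9852) cross=8.166; C₋=(3.1664,-0.9852) cross=-8.166
  branch + wants cross > 0 → take C=(6.2977,2.9852) (cross=8.166)
ex = (C−B)/|BC| = (0.9445,0.3284); ey = (-0.3284,0.9445)
P = B + 3.28·ex + 3.33·ey = (5.4686,6.2225)

5.47 6.22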